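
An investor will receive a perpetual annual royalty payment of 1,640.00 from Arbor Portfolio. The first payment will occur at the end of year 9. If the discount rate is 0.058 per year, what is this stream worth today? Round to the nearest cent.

18010.70

Value at end of year 8: C / r = 1,640.00 / 0.058 = 28,275.8621
Discount to today: PV = 28,275.8621 / (1 + 0.058)^8 = 28,275.8621 / 1.569948 = 18,010.70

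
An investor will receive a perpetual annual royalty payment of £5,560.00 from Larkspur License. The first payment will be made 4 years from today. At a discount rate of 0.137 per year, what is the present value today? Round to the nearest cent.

£27610.41

Value at end of year 3: C / r = £5,560.00 / 0.137 = £40,583.9416
Discount to today: PV = £40,583.9416 / (1 + 0.137)^3 = £40,583.9416 / 1.469878 = £27,610.41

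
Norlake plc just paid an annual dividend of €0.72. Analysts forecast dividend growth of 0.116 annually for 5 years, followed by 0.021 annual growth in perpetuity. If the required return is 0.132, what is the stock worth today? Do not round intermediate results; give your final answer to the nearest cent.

€9.62

D_1 = 0.80352
D_2 = 0.89673
D_3 = 1.00075
D_4 = 1.11684
D_5 = 1.24639
Terminal value at year 5: TV = D_5×(1+g_2)/(r−g_2) = 1.27256/0.111 = 11.46453
P_0 = D_1/(1+r)^1 + D_2/(1+r)^2 + D_3/(1+r)^3 + D_4/(1+r)^4 + D_5/(1+r)^5 + TV/(1+r)^5
    = 0.70982 + 0.69979 + 0.68990 + 0.68015 + 0.67053 + 6.16771 = 9.61791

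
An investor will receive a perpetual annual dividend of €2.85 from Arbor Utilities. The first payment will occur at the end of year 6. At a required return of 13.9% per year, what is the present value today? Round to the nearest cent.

Value at end of year 5: C / r = €2.85 / 0.139 = €20.5036
Discount to today: PV = €20.5036 / (1 + 0.139)^5 = €20.5036 / 1.916985 = €10.70

€10.70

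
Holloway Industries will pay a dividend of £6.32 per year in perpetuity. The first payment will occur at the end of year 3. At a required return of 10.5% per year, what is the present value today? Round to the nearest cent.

Value at end of year 2: C / r = £6.32 / 0.105 = £60.1905
Discount to today: PV = £60.1905 / (1 + 0.105)^2 = £60.1905 / 1.221025 = £49.30

£49.30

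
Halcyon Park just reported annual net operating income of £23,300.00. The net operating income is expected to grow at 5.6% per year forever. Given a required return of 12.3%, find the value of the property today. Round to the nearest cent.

£367235.82

D₁ = D₀ × (1 + g) = £23,300.00 × 1.056 = £24,604.8000
Growing perpetuity: P = D₁ / (r − g) = £24,604.8000 / (0.123 − 0.056) = £367,235.82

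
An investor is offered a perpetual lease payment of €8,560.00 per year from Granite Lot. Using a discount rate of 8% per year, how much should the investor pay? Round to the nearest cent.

Level perpetuity: PV = C / r = €8,560.00 / 0.08 = €107,000.00

€107000.00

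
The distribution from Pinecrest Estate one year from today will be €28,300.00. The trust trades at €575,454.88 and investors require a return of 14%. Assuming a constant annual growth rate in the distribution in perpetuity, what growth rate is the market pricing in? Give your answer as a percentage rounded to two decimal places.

9.08%

P = D₁/(r−g) ⇒ g = r − D₁/P = 0.14 − €28,300.00/€575,454.88 = 0.090822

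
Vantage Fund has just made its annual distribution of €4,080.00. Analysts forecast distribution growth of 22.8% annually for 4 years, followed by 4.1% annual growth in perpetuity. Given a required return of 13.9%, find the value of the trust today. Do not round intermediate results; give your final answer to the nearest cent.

D_1 = 5010.24000
D_2 = 6152.57472
D_3 = 7555.36176
D_4 = 9277.98424
Terminal value at year 4: TV = D_4×(1+g_2)/(r−g_2) = 9658.38159/0.098 = 98554.91419
P_0 = D_1/(1+r)^1 + D_2/(1+r)^2 + D_3/(1+r)^3 + D_4/(1+r)^4 + TV/(1+r)^4
    = 4398.80597 + 4742.52303 + 5113.09770 + 5512.62860 + 58557.61606 = 78324.67136

€78324.67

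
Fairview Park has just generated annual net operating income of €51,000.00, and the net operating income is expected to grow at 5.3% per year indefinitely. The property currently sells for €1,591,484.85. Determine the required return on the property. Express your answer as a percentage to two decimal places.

8.67%

D₁ = €51,000.00 × 1.053 = €53,703.0000
P = D₁/(r − g) ⇒ r = D₁/P + g = €53,703.0000/€1,591,484.85 + 0.053 = 0.033744 + 0.053 = 0.086744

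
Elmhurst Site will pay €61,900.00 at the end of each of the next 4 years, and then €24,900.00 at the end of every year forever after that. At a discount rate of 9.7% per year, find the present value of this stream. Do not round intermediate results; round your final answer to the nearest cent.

€374751.78

PV of 4-year annuity: €61,900.00 × [1 − (1+0.097)^−4] / 0.097 = 197495.71995
Perpetuity value at year 4: €24,900.00 / 0.097 = 256701.03093
PV of perpetuity: 256701.03093 / (1+0.097)^4 = 177256.06442
Total PV = 197495.71995 + 177256.06442 = 374751.78437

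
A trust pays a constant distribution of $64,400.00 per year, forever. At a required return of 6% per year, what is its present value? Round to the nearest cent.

Level perpetuity: PV = C / r = $64,400.00 / 0.06 = $1,073,333.33

$1073333.33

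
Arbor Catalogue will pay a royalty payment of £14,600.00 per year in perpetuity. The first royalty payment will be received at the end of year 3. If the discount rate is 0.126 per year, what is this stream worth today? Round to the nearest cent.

£91391.44

Value at end of year 2: C / r = £14,600.00 / 0.126 = £115,873.0159
Discount to today: PV = £115,873.0159 / (1 + 0.126)^2 = £115,873.0159 / 1.267876 = £91,391.44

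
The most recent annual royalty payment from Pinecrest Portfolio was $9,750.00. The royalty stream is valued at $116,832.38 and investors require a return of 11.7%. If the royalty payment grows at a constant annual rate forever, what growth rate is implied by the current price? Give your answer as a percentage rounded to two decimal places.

P = D₀(1+g)/(r−g) ⇒ P(r−g) = D₀(1+g) ⇒ g(P+D₀) = P·r − D₀
g = (P·r − D₀)/(P + D₀) = ($116,832.38×0.117 − $9,750.00) / ($116,832.38 + $9,750.00) = 0.030963

3.10%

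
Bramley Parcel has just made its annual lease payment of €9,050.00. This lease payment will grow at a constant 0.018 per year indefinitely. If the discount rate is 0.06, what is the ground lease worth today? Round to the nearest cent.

D₁ = D₀ × (1 + g) = €9,050.00 × 1.018 = €9,212.9000
Growing perpetuity: P = D₁ / (r − g) = €9,212.9000 / (0.06 − 0.018) = €219,354.76

€219354.76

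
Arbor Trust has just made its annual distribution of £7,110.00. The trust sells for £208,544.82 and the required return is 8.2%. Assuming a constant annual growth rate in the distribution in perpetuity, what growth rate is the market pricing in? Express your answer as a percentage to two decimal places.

4.63%

P = D₀(1+g)/(r−g) ⇒ P(r−g) = D₀(1+g) ⇒ g(P+D₀) = P·r − D₀
g = (P·r − D₀)/(P + D₀) = (£208,544.82×0.082 − £7,110.00) / (£208,544.82 + £7,110.00) = 0.046327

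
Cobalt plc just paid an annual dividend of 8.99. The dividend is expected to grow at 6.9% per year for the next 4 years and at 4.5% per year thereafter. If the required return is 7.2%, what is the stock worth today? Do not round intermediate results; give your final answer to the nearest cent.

D_1 = 9.61031
D_2 = 10.27342
D_3 = 10.98229
D_4 = 11.74007
Terminal value at year 4: TV = D_4×(1+g_2)/(r−g_2) = 12.26837/0.027 = 454.38401
P_0 = D_1/(1+r)^1 + D_2/(1+r)^2 + D_3/(1+r)^3 + D_4/(1+r)^4 + TV/(1+r)^4
    = 8.96484 + 8.93975 + 8.91474 + 8.88979 + 344.06769 = 379.77681

379.78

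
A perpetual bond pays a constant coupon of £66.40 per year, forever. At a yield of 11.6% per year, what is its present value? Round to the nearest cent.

Level perpetuity: PV = C / r = £66.40 / 0.116 = £572.41

£572.41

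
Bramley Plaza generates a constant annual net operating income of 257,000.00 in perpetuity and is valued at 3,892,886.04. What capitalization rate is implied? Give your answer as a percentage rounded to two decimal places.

6.60%

P = C/r ⇒ r = C/P = 257,000.00/3,892,886.04 = 0.066018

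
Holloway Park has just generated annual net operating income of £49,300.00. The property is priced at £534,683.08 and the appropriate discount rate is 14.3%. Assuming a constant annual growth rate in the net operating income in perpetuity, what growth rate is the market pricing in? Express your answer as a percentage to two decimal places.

P = D₀(1+g)/(r−g) ⇒ P(r−g) = D₀(1+g) ⇒ g(P+D₀) = P·r − D₀
g = (P·r − D₀)/(P + D₀) = (£534,683.08×0.143 − £49,300.00) / (£534,683.08 + £49,300.00) = 0.046508

4.65%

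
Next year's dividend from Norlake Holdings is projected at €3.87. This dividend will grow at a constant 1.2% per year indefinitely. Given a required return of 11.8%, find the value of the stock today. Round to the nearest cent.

Growing perpetuity: P = D₁ / (r − g) = €3.8700 / (0.118 − 0.012) = €36.51

€36.51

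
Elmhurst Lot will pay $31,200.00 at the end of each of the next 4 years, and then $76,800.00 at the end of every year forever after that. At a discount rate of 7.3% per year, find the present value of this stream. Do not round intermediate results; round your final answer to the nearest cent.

$898638.29

PV of 4-year annuity: $31,200.00 × [1 − (1+0.073)^−4] / 0.073 = 104969.18851
Perpetuity value at year 4: $76,800.00 / 0.073 = 1052054.79452
PV of perpetuity: 1052054.79452 / (1+0.073)^4 = 793669.09971
Total PV = 104969.18851 + 793669.09971 = 898638.28823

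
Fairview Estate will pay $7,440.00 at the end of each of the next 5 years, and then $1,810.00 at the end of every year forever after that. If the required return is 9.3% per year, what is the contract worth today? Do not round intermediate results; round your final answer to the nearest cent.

PV of 5-year annuity: $7,440.00 × [1 − (1+0.093)^−5] / 0.093 = 28715.13965
Perpetuity value at year 5: $1,810.00 / 0.093 = 19462.36559
PV of perpetuity: 19462.36559 / (1+0.093)^5 = 12476.55877
Total PV = 28715.13965 + 12476.55877 = 41191.69842

$41191.70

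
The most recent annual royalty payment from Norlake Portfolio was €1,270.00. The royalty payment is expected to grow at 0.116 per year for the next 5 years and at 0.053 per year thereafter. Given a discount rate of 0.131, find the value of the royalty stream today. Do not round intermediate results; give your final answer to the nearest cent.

€22139.59

D_1 = 1417.32000
D_2 = 1581.72912
D_3 = 1765.20970
D_4 = 1969.97402
D_5 = 2198.49101
Terminal value at year 5: TV = D_5×(1+g_2)/(r−g_2) = 2315.01103/0.078 = 29679.62863
P_0 = D_1/(1+r)^1 + D_2/(1+r)^2 + D_3/(1+r)^3 + D_4/(1+r)^4 + D_5/(1+r)^5 + TV/(1+r)^5
    = 1253.15650 + 1236.53639 + 1220.13670 + 1203.95451 + 1187.98695 + 16037.82380 = 22139.59485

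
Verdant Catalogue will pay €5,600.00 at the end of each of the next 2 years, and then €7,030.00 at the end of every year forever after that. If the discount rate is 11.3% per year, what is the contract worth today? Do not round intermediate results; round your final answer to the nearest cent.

€59773.20

PV of 2-year annuity: €5,600.00 × [1 − (1+0.113)^−2] / 0.113 = 9552.06338
Perpetuity value at year 2: €7,030.00 / 0.113 = 62212.38938
PV of perpetuity: 62212.38938 / (1+0.113)^2 = 50221.13839
Total PV = 9552.06338 + 50221.13839 = 59773.20177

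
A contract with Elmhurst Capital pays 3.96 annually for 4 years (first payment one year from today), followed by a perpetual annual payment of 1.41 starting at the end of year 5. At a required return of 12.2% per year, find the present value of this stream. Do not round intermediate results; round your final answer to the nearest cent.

19.27

PV of 4-year annuity: 3.96 × [1 − (1+0.122)^−4] / 0.122 = 11.97741
Perpetuity value at year 4: 1.41 / 0.122 = 11.55738
PV of perpetuity: 11.55738 / (1+0.122)^4 = 7.29269
Total PV = 11.97741 + 7.29269 = 19.27011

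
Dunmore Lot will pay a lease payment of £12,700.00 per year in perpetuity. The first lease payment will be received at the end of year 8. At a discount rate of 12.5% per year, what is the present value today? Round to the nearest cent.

Value at end of year 7: C / r = £12,700.00 / 0.125 = £101,600.0000
Discount to today: PV = £101,600.0000 / (1 + 0.125)^7 = £101,600.0000 / 2.280697 = £44,547.78

£44547.78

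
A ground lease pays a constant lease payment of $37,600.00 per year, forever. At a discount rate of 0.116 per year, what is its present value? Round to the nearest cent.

Level perpetuity: PV = C / r = $37,600.00 / 0.116 = $324,137.93

$324137.93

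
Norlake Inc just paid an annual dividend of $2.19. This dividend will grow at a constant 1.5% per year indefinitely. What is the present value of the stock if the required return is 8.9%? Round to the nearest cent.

D₁ = D₀ × (1 + g) = $2.19 × 1.015 = $2.2229
Growing perpetuity: P = D₁ / (r − g) = $2.2229 / (0.089 − 0.015) = $30.04

$30.04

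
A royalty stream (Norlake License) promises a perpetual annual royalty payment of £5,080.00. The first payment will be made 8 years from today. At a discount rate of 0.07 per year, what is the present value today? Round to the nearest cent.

£45193.84

Value at end of year 7: C / r = £5,080.00 / 0.07 = £72,571.4286
Discount to today: PV = £72,571.4286 / (1 + 0.07)^7 = £72,571.4286 / 1.605781 = £45,193.84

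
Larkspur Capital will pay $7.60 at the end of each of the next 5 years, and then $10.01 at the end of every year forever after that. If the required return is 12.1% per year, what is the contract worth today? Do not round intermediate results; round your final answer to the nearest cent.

PV of 5-year annuity: $7.60 × [1 − (1+0.121)^−5] / 0.121 = 27.32857
Perpetuity value at year 5: $10.01 / 0.121 = 82.72727
PV of perpetuity: 82.72727 / (1+0.121)^5 = 46.73268
Total PV = 27.32857 + 46.73268 = 74.06124

$74.06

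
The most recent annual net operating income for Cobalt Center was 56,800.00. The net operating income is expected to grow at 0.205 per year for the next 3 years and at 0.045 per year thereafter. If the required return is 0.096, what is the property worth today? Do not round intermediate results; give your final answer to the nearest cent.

1753360.04

D_1 = 68444.00000
D_2 = 82475.02000
D_3 = 99382.39910
Terminal value at year 3: TV = D_3×(1+g_2)/(r−g_2) = 103854.60706/0.051 = 2036364.84430
P_0 = D_1/(1+r)^1 + D_2/(1+r)^2 + D_3/(1+r)^3 + TV/(1+r)^3
    = 62448.90511 + 68659.60826 + 75487.98171 + 1546763.54687 = 1753360.04195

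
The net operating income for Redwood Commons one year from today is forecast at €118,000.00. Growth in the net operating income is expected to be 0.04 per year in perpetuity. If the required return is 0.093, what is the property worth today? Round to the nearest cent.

€2226415.09

Growing perpetuity: P = D₁ / (r − g) = €118,000.0000 / (0.093 − 0.04) = €2,226,415.09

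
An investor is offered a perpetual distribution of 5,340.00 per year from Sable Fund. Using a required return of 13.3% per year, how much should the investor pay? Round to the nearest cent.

40150.38

Level perpetuity: PV = C / r = 5,340.00 / 0.133 = 40,150.38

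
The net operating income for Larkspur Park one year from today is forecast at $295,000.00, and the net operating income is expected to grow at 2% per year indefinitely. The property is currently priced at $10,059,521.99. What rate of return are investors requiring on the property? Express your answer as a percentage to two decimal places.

P = D₁/(r − g) ⇒ r = D₁/P + g = $295,000.0000/$10,059,521.99 + 0.02 = 0.029325 + 0.02 = 0.049325

4.93%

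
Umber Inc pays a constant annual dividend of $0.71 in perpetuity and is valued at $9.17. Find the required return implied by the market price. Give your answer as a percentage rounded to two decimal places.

7.74%

P = C/r ⇒ r = C/P = $0.71/$9.17 = 0.077426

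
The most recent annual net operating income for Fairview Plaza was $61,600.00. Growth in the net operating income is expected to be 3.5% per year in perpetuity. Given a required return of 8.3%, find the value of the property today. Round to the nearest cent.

$1328250.00

D₁ = D₀ × (1 + g) = $61,600.00 × 1.035 = $63,756.0000
Growing perpetuity: P = D₁ / (r − g) = $63,756.0000 / (0.083 − 0.035) = $1,328,250.00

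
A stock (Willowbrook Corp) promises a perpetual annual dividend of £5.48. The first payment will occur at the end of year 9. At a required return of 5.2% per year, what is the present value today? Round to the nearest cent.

£70.25

Value at end of year 8: C / r = £5.48 / 0.052 = £105.3846
Discount to today: PV = £105.3846 / (1 + 0.052)^8 = £105.3846 / 1.500120 = £70.25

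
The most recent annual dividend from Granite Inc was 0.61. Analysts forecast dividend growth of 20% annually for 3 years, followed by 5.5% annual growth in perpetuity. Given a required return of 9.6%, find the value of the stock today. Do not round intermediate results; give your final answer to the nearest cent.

D_1 = 0.73200
D_2 = 0.87840
D_3 = 1.05408
Terminal value at year 3: TV = D_3×(1+g_2)/(r−g_2) = 1.11205/0.041 = 27.12328
P_0 = D_1/(1+r)^1 + D_2/(1+r)^2 + D_3/(1+r)^3 + TV/(1+r)^3
    = 0.66788 + 0.73126 + 0.80065 + 20.60205 = 22.80184

22.80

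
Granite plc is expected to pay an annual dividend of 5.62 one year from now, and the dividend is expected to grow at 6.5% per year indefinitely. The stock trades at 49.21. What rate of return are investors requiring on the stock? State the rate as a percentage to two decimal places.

17.92%

P = D₁/(r − g) ⇒ r = D₁/P + g = 5.6200/49.21 + 0.065 = 0.114204 + 0.065 = 0.179204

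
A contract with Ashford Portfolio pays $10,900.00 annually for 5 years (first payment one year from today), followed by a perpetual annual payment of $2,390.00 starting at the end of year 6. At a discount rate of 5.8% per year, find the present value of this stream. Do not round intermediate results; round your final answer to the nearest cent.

$77250.00

PV of 5-year annuity: $10,900.00 × [1 − (1+0.058)^−5] / 0.058 = 46165.66116
Perpetuity value at year 5: $2,390.00 / 0.058 = 41206.89655
PV of perpetuity: 41206.89655 / (1+0.058)^5 = 31084.33415
Total PV = 46165.66116 + 31084.33415 = 77249.99531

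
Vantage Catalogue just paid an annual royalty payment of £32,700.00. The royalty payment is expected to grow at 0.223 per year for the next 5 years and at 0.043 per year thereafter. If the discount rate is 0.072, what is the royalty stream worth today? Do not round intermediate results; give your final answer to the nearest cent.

D_1 = 39992.10000
D_2 = 48910.33830
D_3 = 59817.34374
D_4 = 73156.61140
D_5 = 89470.53574
Terminal value at year 5: TV = D_5×(1+g_2)/(r−g_2) = 93317.76877/0.029 = 3217854.09562
P_0 = D_1/(1+r)^1 + D_2/(1+r)^2 + D_3/(1+r)^3 + D_4/(1+r)^4 + D_5/(1+r)^5 + TV/(1+r)^5
    = 37306.06343 + 42560.92871 + 48555.98490 + 55395.49397 + 63198.40403 + 2272963.28986 = 2519980.16491

£2519980.16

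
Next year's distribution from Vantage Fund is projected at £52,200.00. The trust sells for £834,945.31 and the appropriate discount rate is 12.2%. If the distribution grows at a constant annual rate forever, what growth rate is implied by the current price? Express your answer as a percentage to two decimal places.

P = D₁/(r−g) ⇒ g = r − D₁/P = 0.122 − £52,200.00/£834,945.31 = 0.059481

5.95%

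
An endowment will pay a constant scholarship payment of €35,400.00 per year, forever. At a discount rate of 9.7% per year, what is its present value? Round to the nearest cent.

€364948.45

Level perpetuity: PV = C / r = €35,400.00 / 0.097 = €364,948.45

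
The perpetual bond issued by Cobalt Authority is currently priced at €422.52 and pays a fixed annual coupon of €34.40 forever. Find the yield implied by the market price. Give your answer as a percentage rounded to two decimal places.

8.14%

P = C/r ⇒ r = C/P = €34.40/€422.52 = 0.081416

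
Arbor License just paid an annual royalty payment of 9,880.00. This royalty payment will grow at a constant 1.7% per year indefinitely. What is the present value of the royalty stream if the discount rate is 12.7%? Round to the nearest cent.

D₁ = D₀ × (1 + g) = 9,880.00 × 1.017 = 10,047.9600
Growing perpetuity: P = D₁ / (r − g) = 10,047.9600 / (0.127 − 0.017) = 91,345.09

91345.09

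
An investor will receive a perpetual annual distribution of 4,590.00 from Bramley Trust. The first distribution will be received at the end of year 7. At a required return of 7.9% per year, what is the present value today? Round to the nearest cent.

36817.72

Value at end of year 6: C / r = 4,590.00 / 0.079 = 58,101.2658
Discount to today: PV = 58,101.2658 / (1 + 0.079)^6 = 58,101.2658 / 1.578079 = 36,817.72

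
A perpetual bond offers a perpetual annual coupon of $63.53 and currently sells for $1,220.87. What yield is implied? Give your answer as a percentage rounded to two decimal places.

5.20%

P = C/r ⇒ r = C/P = $63.53/$1,220.87 = 0.052037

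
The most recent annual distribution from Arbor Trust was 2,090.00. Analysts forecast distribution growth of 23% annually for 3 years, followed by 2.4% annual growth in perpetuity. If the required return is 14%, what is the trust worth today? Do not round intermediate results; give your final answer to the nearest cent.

30486.50

D_1 = 2570.70000
D_2 = 3161.96100
D_3 = 3889.21203
Terminal value at year 3: TV = D_3×(1+g_2)/(r−g_2) = 3982.55312/0.116 = 34332.35447
P_0 = D_1/(1+r)^1 + D_2/(1+r)^2 + D_3/(1+r)^3 + TV/(1+r)^3
    = 2255.00000 + 2433.02632 + 2625.10734 + 23173.36135 = 30486.49501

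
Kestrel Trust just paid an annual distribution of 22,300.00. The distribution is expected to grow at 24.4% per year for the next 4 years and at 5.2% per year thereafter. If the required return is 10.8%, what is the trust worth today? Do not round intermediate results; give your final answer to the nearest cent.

D_1 = 27741.20000
D_2 = 34510.05280
D_3 = 42930.50568
D_4 = 53405.54907
Terminal value at year 4: TV = D_4×(1+g_2)/(r−g_2) = 56182.63762/0.056 = 1003261.38610
P_0 = D_1/(1+r)^1 + D_2/(1+r)^2 + D_3/(1+r)^3 + D_4/(1+r)^4 + TV/(1+r)^4
    = 25037.18412 + 28110.34029 + 31560.70697 + 35434.58436 + 665663.97754 = 785806.79327

785806.79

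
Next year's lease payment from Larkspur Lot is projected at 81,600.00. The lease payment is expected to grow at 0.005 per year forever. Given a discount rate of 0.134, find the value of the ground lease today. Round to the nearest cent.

Growing perpetuity: P = D₁ / (r − g) = 81,600.0000 / (0.134 − 0.005) = 632,558.14

632558.14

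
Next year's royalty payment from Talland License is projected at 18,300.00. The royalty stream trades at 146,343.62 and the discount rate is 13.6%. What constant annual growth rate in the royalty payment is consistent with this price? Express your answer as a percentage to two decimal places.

1.10%

P = D₁/(r−g) ⇒ g = r − D₁/P = 0.136 − 18,300.00/146,343.62 = 0.010952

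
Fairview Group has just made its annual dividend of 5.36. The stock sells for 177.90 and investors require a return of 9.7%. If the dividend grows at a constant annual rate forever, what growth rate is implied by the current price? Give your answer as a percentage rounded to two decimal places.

P = D₀(1+g)/(r−g) ⇒ P(r−g) = D₀(1+g) ⇒ g(P+D₀) = P·r − D₀
g = (P·r − D₀)/(P + D₀) = (177.90×0.097 − 5.36) / (177.90 + 5.36) = 0.064915

6.49%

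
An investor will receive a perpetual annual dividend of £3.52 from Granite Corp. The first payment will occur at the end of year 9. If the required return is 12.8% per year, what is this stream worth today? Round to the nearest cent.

Value at end of year 8: C / r = £3.52 / 0.128 = £27.5000
Discount to today: PV = £27.5000 / (1 + 0.128)^8 = £27.5000 / 2.621035 = £10.49

£10.49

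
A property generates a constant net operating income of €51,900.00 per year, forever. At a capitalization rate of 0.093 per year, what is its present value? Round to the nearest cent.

Level perpetuity: PV = C / r = €51,900.00 / 0.093 = €558,064.52

€558064.52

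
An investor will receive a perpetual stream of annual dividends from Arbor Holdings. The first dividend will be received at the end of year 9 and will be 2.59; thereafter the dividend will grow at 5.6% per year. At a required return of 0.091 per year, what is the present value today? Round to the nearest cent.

Value at end of year 8: C₁ / (r − g) = 2.59 / (0.091 − 0.056) = 74.0000
Discount to today: PV = 74.0000 / (1 + 0.091)^8 = 74.0000 / 2.007234 = 36.87

36.87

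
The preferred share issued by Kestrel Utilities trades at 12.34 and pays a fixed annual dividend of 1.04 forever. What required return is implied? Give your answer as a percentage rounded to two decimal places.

P = C/r ⇒ r = C/P = 1.04/12.34 = 0.084279

8.43%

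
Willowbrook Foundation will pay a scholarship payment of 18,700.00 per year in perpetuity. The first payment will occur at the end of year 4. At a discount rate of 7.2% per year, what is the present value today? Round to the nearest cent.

210826.28

Value at end of year 3: C / r = 18,700.00 / 0.072 = 259,722.2222
Discount to today: PV = 259,722.2222 / (1 + 0.072)^3 = 259,722.2222 / 1.231925 = 210,826.28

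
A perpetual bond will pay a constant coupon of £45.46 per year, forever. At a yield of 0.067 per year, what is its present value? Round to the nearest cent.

£678.51

Level perpetuity: PV = C / r = £45.46 / 0.067 = £678.51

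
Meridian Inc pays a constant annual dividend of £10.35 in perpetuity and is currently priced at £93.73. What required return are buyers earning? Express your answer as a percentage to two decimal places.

11.04%

P = C/r ⇒ r = C/P = £10.35/£93.73 = 0.110424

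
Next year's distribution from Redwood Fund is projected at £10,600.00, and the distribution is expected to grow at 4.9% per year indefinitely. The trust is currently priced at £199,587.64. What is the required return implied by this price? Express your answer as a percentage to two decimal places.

P = D₁/(r − g) ⇒ r = D₁/P + g = £10,600.0000/£199,587.64 + 0.049 = 0.053110 + 0.049 = 0.102110

10.21%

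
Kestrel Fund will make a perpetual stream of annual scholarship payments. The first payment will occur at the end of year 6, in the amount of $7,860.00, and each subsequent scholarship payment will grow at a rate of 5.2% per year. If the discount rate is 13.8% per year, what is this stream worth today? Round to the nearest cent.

$47886.47

Value at end of year 5: C₁ / (r − g) = $7,860.00 / (0.138 − 0.052) = $91,395.3488
Discount to today: PV = $91,395.3488 / (1 + 0.138)^5 = $91,395.3488 / 1.908584 = $47,886.47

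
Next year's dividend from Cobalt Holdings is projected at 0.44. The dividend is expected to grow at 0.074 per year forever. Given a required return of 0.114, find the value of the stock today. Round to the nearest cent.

11.00

Growing perpetuity: P = D₁ / (r − g) = 0.4400 / (0.114 − 0.074) = 11.00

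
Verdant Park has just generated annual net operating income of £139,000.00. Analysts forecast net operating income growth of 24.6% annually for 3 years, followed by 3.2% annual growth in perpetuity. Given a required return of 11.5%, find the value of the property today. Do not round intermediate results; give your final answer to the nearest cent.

D_1 = 173194.00000
D_2 = 215799.72400
D_3 = 268886.45610
Terminal value at year 3: TV = D_3×(1+g_2)/(r−g_2) = 277490.82270/0.083 = 3343262.92409
P_0 = D_1/(1+r)^1 + D_2/(1+r)^2 + D_3/(1+r)^3 + TV/(1+r)^3
    = 155330.94170 + 173580.58598 + 193974.35886 + 2411825.76314 = 2934711.64968

£2934711.65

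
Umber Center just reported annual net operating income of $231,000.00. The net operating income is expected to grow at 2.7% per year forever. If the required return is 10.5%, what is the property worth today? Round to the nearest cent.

D₁ = D₀ × (1 + g) = $231,000.00 × 1.027 = $237,237.0000
Growing perpetuity: P = D₁ / (r − g) = $237,237.0000 / (0.105 − 0.027) = $3,041,500.00

$3041500.00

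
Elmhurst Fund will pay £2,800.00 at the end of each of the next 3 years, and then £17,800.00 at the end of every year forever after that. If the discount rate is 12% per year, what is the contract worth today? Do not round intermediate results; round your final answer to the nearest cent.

PV of 3-year annuity: £2,800.00 × [1 − (1+0.12)^−3] / 0.12 = 6725.12755
Perpetuity value at year 3: £17,800.00 / 0.12 = 148333.33333
PV of perpetuity: 148333.33333 / (1+0.12)^3 = 105580.73676
Total PV = 6725.12755 + 105580.73676 = 112305.86431

£112305.86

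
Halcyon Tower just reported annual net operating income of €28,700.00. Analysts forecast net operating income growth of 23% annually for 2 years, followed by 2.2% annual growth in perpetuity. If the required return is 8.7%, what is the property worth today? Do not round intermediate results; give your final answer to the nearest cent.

€647014.29

D_1 = 35301.00000
D_2 = 43420.23000
Terminal value at year 2: TV = D_2×(1+g_2)/(r−g_2) = 44375.47506/0.065 = 682699.61631
P_0 = D_1/(1+r)^1 + D_2/(1+r)^2 + TV/(1+r)^2
    = 32475.62098 + 36747.94278 + 577790.73106 = 647014.29481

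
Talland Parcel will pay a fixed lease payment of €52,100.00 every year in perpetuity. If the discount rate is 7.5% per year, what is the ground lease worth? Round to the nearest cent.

Level perpetuity: PV = C / r = €52,100.00 / 0.075 = €694,666.67

€694666.67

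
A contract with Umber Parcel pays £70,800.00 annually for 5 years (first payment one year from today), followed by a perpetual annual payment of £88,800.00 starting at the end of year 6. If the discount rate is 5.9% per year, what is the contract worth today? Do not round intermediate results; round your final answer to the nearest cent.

£1429055.48

PV of 5-year annuity: £70,800.00 × [1 − (1+0.059)^−5] / 0.059 = 299048.43189
Perpetuity value at year 5: £88,800.00 / 0.059 = 1505084.74576
PV of perpetuity: 1505084.74576 / (1+0.059)^5 = 1130007.05153
Total PV = 299048.43189 + 1130007.05153 = 1429055.48342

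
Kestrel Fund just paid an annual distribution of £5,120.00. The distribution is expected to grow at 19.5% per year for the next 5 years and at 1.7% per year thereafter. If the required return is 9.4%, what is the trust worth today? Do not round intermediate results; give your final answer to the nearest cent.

D_1 = 6118.40000
D_2 = 7311.48800
D_3 = 8737.22816
D_4 = 10440.98765
D_5 = 12476.98024
Terminal value at year 5: TV = D_5×(1+g_2)/(r−g_2) = 12689.08891/0.077 = 164793.36243
P_0 = D_1/(1+r)^1 + D_2/(1+r)^2 + D_3/(1+r)^3 + D_4/(1+r)^4 + D_5/(1+r)^5 + TV/(1+r)^5
    = 5592.68739 + 6109.01410 + 6673.00900 + 7289.07291 + 7962.01291 + 105160.61206 = 138786.40837

£138786.41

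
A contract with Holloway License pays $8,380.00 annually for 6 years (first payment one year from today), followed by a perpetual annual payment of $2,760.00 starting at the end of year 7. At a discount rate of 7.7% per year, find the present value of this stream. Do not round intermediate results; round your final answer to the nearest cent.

PV of 6-year annuity: $8,380.00 × [1 − (1+0.077)^−6] / 0.077 = 39094.84115
Perpetuity value at year 6: $2,760.00 / 0.077 = 35844.15584
PV of perpetuity: 35844.15584 / (1+0.077)^6 = 22968.05064
Total PV = 39094.84115 + 22968.05064 = 62062.89179

$62062.89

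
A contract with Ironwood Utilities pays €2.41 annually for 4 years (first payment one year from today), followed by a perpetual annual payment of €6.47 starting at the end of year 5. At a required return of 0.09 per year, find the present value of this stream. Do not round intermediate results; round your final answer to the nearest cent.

PV of 4-year annuity: €2.41 × [1 − (1+0.09)^−4] / 0.09 = 7.80772
Perpetuity value at year 4: €6.47 / 0.09 = 71.88889
PV of perpetuity: 71.88889 / (1+0.09)^4 = 50.92790
Total PV = 7.80772 + 50.92790 = 58.73563

€58.74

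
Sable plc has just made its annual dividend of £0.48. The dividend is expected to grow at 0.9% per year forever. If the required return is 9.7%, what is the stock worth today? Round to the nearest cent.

£5.50

D₁ = D₀ × (1 + g) = £0.48 × 1.009 = £0.4843
Growing perpetuity: P = D₁ / (r − g) = £0.4843 / (0.097 − 0.009) = £5.50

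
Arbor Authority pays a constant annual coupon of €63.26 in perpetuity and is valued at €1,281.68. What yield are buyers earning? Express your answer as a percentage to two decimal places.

P = C/r ⇒ r = C/P = €63.26/€1,281.68 = 0.049357

4.94%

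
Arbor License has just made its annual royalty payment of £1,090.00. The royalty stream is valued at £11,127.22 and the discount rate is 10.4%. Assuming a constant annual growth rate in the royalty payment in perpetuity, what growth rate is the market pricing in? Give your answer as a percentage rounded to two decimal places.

0.55%

P = D₀(1+g)/(r−g) ⇒ P(r−g) = D₀(1+g) ⇒ g(P+D₀) = P·r − D₀
g = (P·r − D₀)/(P + D₀) = (£11,127.22×0.104 − £1,090.00) / (£11,127.22 + £1,090.00) = 0.005503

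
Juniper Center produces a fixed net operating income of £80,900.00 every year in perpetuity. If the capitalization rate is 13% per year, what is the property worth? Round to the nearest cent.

£622307.69

Level perpetuity: PV = C / r = £80,900.00 / 0.13 = £622,307.69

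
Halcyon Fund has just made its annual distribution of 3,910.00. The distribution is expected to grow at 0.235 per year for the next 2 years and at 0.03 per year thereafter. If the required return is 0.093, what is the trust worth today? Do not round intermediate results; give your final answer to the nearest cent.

D_1 = 4828.85000
D_2 = 5963.62975
Terminal value at year 2: TV = D_2×(1+g_2)/(r−g_2) = 6142.53864/0.063 = 97500.61337
P_0 = D_1/(1+r)^1 + D_2/(1+r)^2 + TV/(1+r)^2
    = 4417.97804 + 4991.95140 + 81614.44355 = 91024.37299

91024.37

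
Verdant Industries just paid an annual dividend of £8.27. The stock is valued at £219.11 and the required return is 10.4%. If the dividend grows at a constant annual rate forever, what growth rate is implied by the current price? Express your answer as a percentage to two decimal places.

P = D₀(1+g)/(r−g) ⇒ P(r−g) = D₀(1+g) ⇒ g(P+D₀) = P·r − D₀
g = (P·r − D₀)/(P + D₀) = (£219.11×0.104 − £8.27) / (£219.11 + £8.27) = 0.063847

6.38%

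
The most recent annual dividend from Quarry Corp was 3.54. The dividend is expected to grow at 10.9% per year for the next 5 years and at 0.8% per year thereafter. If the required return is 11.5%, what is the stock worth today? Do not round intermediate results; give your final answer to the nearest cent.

49.88

D_1 = 3.92586
D_2 = 4.35378
D_3 = 4.82834
D_4 = 5.35463
D_5 = 5.93828
Terminal value at year 5: TV = D_5×(1+g_2)/(r−g_2) = 5.98579/0.107 = 55.94197
P_0 = D_1/(1+r)^1 + D_2/(1+r)^2 + D_3/(1+r)^3 + D_4/(1+r)^4 + D_5/(1+r)^5 + TV/(1+r)^5
    = 3.52095 + 3.50200 + 3.48316 + 3.46442 + 3.44577 + 32.46111 = 49.87742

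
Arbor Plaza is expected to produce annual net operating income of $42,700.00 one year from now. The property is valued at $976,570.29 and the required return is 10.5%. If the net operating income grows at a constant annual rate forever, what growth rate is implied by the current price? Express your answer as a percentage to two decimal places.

6.13%

P = D₁/(r−g) ⇒ g = r − D₁/P = 0.105 − $42,700.00/$976,570.29 = 0.061276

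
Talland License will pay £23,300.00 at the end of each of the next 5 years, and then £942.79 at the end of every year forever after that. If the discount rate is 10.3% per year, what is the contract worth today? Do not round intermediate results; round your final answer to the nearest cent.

PV of 5-year annuity: £23,300.00 × [1 − (1+0.103)^−5] / 0.103 = 87652.55232
Perpetuity value at year 5: £942.79 / 0.103 = 9153.30097
PV of perpetuity: 9153.30097 / (1+0.103)^5 = 5606.60785
Total PV = 87652.55232 + 5606.60785 = 93259.16016

£93259.16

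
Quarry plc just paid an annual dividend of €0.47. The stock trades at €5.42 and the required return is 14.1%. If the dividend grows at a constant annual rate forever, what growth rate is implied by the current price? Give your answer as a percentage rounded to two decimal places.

P = D₀(1+g)/(r−g) ⇒ P(r−g) = D₀(1+g) ⇒ g(P+D₀) = P·r − D₀
g = (P·r − D₀)/(P + D₀) = (€5.42×0.141 − €0.47) / (€5.42 + €0.47) = 0.049952

5.00%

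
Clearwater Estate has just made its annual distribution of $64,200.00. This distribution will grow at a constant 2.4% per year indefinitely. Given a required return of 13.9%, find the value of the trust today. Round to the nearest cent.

D₁ = D₀ × (1 + g) = $64,200.00 × 1.024 = $65,740.8000
Growing perpetuity: P = D₁ / (r − g) = $65,740.8000 / (0.139 − 0.024) = $571,659.13

$571659.13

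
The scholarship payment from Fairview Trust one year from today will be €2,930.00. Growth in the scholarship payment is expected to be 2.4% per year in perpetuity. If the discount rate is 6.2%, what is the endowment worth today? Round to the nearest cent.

€77105.26

Growing perpetuity: P = D₁ / (r − g) = €2,930.0000 / (0.062 − 0.024) = €77,105.26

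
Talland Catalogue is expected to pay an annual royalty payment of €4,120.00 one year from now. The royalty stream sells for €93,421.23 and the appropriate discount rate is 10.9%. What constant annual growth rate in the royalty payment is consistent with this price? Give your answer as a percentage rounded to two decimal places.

6.49%

P = D₁/(r−g) ⇒ g = r − D₁/P = 0.109 − €4,120.00/€93,421.23 = 0.064899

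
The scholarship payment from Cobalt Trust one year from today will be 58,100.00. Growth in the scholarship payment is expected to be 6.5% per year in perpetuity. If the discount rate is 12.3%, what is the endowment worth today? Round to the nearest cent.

Growing perpetuity: P = D₁ / (r − g) = 58,100.0000 / (0.123 − 0.065) = 1,001,724.14

1001724.14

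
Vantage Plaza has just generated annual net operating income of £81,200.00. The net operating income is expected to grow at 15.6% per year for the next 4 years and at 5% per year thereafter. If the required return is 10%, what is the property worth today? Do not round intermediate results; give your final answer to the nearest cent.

£2448165.49

D_1 = 93867.20000
D_2 = 108510.48320
D_3 = 125438.11858
D_4 = 145006.46508
Terminal value at year 4: TV = D_4×(1+g_2)/(r−g_2) = 152256.78833/0.05 = 3045135.76663
P_0 = D_1/(1+r)^1 + D_2/(1+r)^2 + D_3/(1+r)^3 + D_4/(1+r)^4 + TV/(1+r)^4
    = 85333.81818 + 89678.08529 + 94243.51509 + 99041.36676 + 2079868.70202 = 2448165.48734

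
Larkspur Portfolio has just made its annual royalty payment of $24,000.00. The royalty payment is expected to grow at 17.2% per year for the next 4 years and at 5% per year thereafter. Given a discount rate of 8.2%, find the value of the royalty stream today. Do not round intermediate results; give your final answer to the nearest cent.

$1201750.37

D_1 = 28128.00000
D_2 = 32966.01600
D_3 = 38636.17075
D_4 = 45281.59212
Terminal value at year 4: TV = D_4×(1+g_2)/(r−g_2) = 47545.67173/0.032 = 1485802.24148
P_0 = D_1/(1+r)^1 + D_2/(1+r)^2 + D_3/(1+r)^3 + D_4/(1+r)^4 + TV/(1+r)^4
    = 25996.30314 + 28158.65738 + 30500.87472 + 33037.91606 + 1084056.62056 = 1201750.37185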